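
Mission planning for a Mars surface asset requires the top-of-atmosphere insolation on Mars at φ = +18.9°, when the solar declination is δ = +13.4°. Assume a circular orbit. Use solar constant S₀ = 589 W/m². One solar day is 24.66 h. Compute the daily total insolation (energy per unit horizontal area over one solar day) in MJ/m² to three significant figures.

cos H₀ = −tan(+18.9°) tan(+13.400°) = -0.0816, H₀ = 1.6525 rad.
Bracket: H₀ sin φ sin δ + cos φ cos δ sin H₀ = 1.6525×0.32392×0.23175 + 0.94609×0.97278×0.99667 = 0.124051 + 0.917273 = 1.041324.
Q̄ = (S₀/π) × [bracket] = (589/π) × 1.041324 = 195.23 W/m².
Daily total = Q̄ × 24.66 h × 3600 s/h = 195.23 × 24.66 × 3600 / 10⁶ = 17.33 MJ/m².

17.3 MJ/m²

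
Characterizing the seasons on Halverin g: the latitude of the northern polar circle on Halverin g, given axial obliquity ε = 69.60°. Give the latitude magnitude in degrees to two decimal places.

The polar circle is the lowest latitude that experiences at least one full rotation of continuous daylight at the northern-summer solstice; it lies at |φ| = 90° − ε = 90° − 69.60° = 20.40°.

20.40°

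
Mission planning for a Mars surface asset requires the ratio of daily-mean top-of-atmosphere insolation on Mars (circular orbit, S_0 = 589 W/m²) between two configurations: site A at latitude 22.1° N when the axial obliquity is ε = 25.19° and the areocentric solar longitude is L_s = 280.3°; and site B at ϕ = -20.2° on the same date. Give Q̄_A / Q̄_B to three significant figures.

— Configuration A (ϕ=+22.1°):
sin δ = sin 25.19° × sin 280.3° = -0.41876, so δ = -24.756°.
cos h₀ = −tan(+22.1°) tan(-24.756°) = 0.1873, h₀ = 1.3824 rad.
Bracket: h₀ sin ϕ sin δ + cos ϕ cos δ sin h₀ = 1.3824×0.37622×-0.41876 + 0.92653×0.90810×0.98231 = -0.217791 + 0.826498 = 0.608707.
Q̄ = (S_0/π) × [bracket] = (589/π) × 0.608707 = 114.12 W/m².
— Configuration B (ϕ=-20.2°):
cos h₀ = −tan(-20.2°) tan(-24.756°) = -0.1697, h₀ = 1.7413 rad.
Bracket: h₀ sin ϕ sin δ + cos ϕ cos δ sin h₀ = 1.7413×-0.34530×-0.41876 + 0.93849×0.90810×0.98550 = 0.251788 + 0.839885 = 1.091673.
Q̄ = (S_0/π) × [bracket] = (589/π) × 1.091673 = 204.67 W/m².
Ratio Q̄_A / Q̄_B = 114.12 / 204.67 = 0.5576.

Q̄_A / Q̄_B ≈ 0.558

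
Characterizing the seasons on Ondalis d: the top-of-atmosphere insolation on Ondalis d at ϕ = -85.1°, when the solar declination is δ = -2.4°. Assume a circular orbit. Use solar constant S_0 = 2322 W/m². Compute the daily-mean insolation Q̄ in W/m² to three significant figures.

Q̄ ≈ 119 W/m²

cos h₀ = −tan(-85.1°) tan(-2.400°) = -0.4889, h₀ = 2.0816 rad.
Bracket: h₀ sin ϕ sin δ + cos ϕ cos δ sin h₀ = 2.0816×-0.99635×-0.04188 + 0.08542×0.99912×0.87235 = 0.086859 + 0.074451 = 0.161310.
Q̄ = (S_0/π) × [bracket] = (2322/π) × 0.161310 = 119.2 W/m².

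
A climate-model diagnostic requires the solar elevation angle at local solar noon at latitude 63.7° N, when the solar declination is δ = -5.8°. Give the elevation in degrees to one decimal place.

20.5°

At local noon the hour angle is zero, so the zenith angle equals |φ − δ| = |+63.7° − (-5.800°)| = 69.500°.
Elevation = 90° − 69.500° = 20.5°.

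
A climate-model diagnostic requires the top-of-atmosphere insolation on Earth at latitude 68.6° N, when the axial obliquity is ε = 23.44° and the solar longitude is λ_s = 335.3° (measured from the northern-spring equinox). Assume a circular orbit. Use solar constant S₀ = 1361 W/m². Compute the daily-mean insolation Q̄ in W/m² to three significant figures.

Q̄ ≈ 65.2 W/m²

Solar declination: sin δ = sin ε · sin λ_s = sin 23.44° × sin 335.3° = -0.16622, so δ = -9.568°.
cos H₀ = −tan(+68.6°) tan(-9.568°) = 0.4301, H₀ = 1.1262 rad.
Bracket: H₀ sin φ sin δ + cos φ cos δ sin H₀ = 1.1262×0.93106×-0.16622 + 0.36488×0.98609×0.90276 = -0.174292 + 0.324817 = 0.150525.
Q̄ = (S₀/π) × [bracket] = (1361/π) × 0.150525 = 65.21 W/m².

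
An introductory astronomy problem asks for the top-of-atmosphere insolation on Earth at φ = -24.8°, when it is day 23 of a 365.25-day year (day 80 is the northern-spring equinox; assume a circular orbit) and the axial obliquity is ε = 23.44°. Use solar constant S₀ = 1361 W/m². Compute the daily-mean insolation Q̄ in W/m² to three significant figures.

Q̄ ≈ 470 W/m²

Solar longitude: λ_s = 360° × (23 − 80)/365.25 = -56.181°, i.e. -56.181° + 360° = 303.819°.
sin δ = sin 23.44° × sin 303.819° = -0.33048, so δ = -19.298°.
cos H₀ = −tan(-24.8°) tan(-19.298°) = -0.1618, H₀ = 1.7333 rad.
Bracket: H₀ sin φ sin δ + cos φ cos δ sin H₀ = 1.7333×-0.41945×-0.33048 + 0.90778×0.94381×0.98682 = 0.240270 + 0.845480 = 1.085750.
Q̄ = (S₀/π) × [bracket] = (1361/π) × 1.085750 = 470.4 W/m².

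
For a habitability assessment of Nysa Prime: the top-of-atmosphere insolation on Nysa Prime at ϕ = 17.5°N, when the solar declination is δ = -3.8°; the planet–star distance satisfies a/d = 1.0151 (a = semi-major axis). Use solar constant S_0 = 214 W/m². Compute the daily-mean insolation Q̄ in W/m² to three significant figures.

Q̄ ≈ 64.6 W/m²

cos h₀ = −tan(+17.5°) tan(-3.800°) = 0.0209, h₀ = 1.5499 rad.
Bracket: h₀ sin ϕ sin δ + cos ϕ cos δ sin h₀ = 1.5499×0.30071×-0.06627 + 0.95372×0.99780×0.99978 = -0.030886 + 0.951412 = 0.920526.
Inverse-square distance factor (a/d)² = 1.0151² = 1.030428.
Q̄ = (S_0/π) × 1.030428 × [bracket] = (214/π) × 1.030428 × 0.920526 = 64.61 W/m².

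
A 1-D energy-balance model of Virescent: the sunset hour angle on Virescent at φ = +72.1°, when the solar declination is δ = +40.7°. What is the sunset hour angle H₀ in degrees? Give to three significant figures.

Sunrise equation: cos H₀ = −tan φ · tan δ = -2.6630 ≤ −1, so the host star never sets (polar day) and H₀ = π.

H₀ = 180°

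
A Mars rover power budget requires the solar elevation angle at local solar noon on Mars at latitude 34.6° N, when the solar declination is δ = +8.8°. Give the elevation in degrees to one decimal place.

64.2°

At local noon the hour angle is zero, so the zenith angle equals |ϕ − δ| = |+34.6° − (+8.800°)| = 25.800°.
Elevation = 90° − 25.800° = 64.2°.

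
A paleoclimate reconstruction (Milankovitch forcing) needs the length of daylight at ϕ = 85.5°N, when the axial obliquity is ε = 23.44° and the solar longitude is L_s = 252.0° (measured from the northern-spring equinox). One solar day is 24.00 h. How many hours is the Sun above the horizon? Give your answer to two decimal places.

Solar declination: sin δ = sin ε · sin L_s = sin 23.44° × sin 252.0° = -0.37832, so δ = -22.230°.
cos h₀ = −tan ϕ · tan δ = 5.1930 ≥ 1, so the Sun never rises (polar night) and h₀ = 0.
Daylight = 2h₀/(2π) × 24.00 h = (0.0000/π) × 24.00 = 0.00 h.

0.00 h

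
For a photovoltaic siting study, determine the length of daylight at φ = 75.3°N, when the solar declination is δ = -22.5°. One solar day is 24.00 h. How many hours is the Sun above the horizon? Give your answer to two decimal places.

0.00 h

cos H₀ = −tan φ · tan δ = 1.5789 ≥ 1, so the Sun never rises (polar night) and H₀ = 0.
Daylight = 2H₀/(2π) × 24.00 h = (0.0000/π) × 24.00 = 0.00 h.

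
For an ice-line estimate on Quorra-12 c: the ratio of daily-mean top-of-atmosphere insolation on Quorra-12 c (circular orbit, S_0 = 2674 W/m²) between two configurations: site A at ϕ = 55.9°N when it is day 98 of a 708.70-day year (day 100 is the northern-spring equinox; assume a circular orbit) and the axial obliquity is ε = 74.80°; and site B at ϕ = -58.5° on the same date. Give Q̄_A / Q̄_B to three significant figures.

— Configuration A (ϕ=+55.9°):
Solar longitude: L_s = 360° × (98 − 100)/708.70 = -1.016°, i.e. -1.016° + 360° = 358.984°.
sin δ = sin 74.80° × sin 358.984° = -0.01711, so δ = -0.980°.
cos h₀ = −tan(+55.9°) tan(-0.980°) = 0.0253, h₀ = 1.5455 rad.
Bracket: h₀ sin ϕ sin δ + cos ϕ cos δ sin h₀ = 1.5455×0.82806×-0.01711 + 0.56064×0.99985×0.99968 = -0.021897 + 0.560377 = 0.538480.
Q̄ = (S_0/π) × [bracket] = (2674/π) × 0.538480 = 458.33 W/m².
— Configuration B (ϕ=-58.5°):
cos h₀ = −tan(-58.5°) tan(-0.980°) = -0.0279, h₀ = 1.5987 rad.
Bracket: h₀ sin ϕ sin δ + cos ϕ cos δ sin h₀ = 1.5987×-0.85264×-0.01711 + 0.52250×0.99985×0.99961 = 0.023323 + 0.522218 = 0.545541.
Q̄ = (S_0/π) × [bracket] = (2674/π) × 0.545541 = 464.34 W/m².
Ratio Q̄_A / Q̄_B = 458.33 / 464.34 = 0.9871.

Q̄_A / Q̄_B ≈ 0.987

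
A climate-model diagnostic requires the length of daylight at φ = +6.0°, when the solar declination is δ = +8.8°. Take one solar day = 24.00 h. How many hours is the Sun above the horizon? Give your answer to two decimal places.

cos H₀ = −tan φ · tan δ = −tan(+6.0°) × tan(+8.800°) = -0.0163, so H₀ = 1.5871 rad = 90.93°.
Daylight = 2H₀/(2π) × 24.00 h = (1.5871/π) × 24.00 = 12.12 h.

12.12 h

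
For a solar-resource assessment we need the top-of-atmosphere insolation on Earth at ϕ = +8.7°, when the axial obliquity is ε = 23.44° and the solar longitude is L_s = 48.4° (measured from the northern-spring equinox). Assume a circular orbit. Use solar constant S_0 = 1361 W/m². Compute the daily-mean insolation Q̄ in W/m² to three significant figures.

Solar declination: sin δ = sin ε · sin L_s = sin 23.44° × sin 48.4° = 0.29747, so δ = +17.305°.
cos h₀ = −tan(+8.7°) tan(+17.305°) = -0.0477, h₀ = 1.6185 rad.
Bracket: h₀ sin ϕ sin δ + cos ϕ cos δ sin h₀ = 1.6185×0.15126×0.29747 + 0.98849×0.95473×0.99886 = 0.072825 + 0.942665 = 1.015490.
Q̄ = (S_0/π) × [bracket] = (1361/π) × 1.015490 = 439.9 W/m².

Q̄ ≈ 440 W/m²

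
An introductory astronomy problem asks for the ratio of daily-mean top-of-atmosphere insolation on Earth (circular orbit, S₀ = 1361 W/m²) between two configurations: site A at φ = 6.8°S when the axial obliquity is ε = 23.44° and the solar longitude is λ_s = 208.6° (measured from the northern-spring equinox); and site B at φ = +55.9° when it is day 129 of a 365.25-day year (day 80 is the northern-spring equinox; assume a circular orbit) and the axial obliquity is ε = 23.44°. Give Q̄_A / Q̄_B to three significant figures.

— Configuration A (φ=-6.8°):
Solar declination: sin δ = sin ε · sin λ_s = sin 23.44° × sin 208.6° = -0.19042, so δ = -10.977°.
cos H₀ = −tan(-6.8°) tan(-10.977°) = -0.0231, H₀ = 1.5939 rad.
Bracket: H₀ sin φ sin δ + cos φ cos δ sin H₀ = 1.5939×-0.11840×-0.19042 + 0.99297×0.98170×0.99973 = 0.035936 + 0.974535 = 1.010471.
Q̄ = (S₀/π) × [bracket] = (1361/π) × 1.010471 = 437.76 W/m².
— Configuration B (φ=+55.9°):
Solar longitude: λ_s = 360° × (129 − 80)/365.25 = 48.296°.
sin δ = sin 23.44° × sin 48.296° = 0.29698, so δ = +17.277°.
cos H₀ = −tan(+55.9°) tan(+17.277°) = -0.4594, H₀ = 2.0481 rad.
Bracket: H₀ sin φ sin δ + cos φ cos δ sin H₀ = 2.0481×0.82806×0.29698 + 0.56064×0.95488×0.88825 = 0.503663 + 0.475519 = 0.979182.
Q̄ = (S₀/π) × [bracket] = (1361/π) × 0.979182 = 424.20 W/m².
Ratio Q̄_A / Q̄_B = 437.76 / 424.20 = 1.032.

Q̄_A / Q̄_B ≈ 1.03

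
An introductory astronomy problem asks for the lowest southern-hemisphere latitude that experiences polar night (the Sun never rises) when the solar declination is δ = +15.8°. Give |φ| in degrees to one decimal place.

Polar night requires cos H₀ = −tan φ tan δ ≥ 1, i.e. tan φ tan δ ≤ −1.
The boundary is |tan φ| · |tan δ| = 1, so |φ| = 90° − |δ| = 90° − 15.8° = 74.2° in the southern hemisphere.

|φ| = 74.2°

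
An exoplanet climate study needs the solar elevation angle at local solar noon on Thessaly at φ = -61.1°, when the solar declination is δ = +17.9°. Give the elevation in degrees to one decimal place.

11.0°

At local noon the hour angle is zero, so the zenith angle equals |φ − δ| = |-61.1° − (+17.900°)| = 79.000°.
Elevation = 90° − 79.000° = 11.0°.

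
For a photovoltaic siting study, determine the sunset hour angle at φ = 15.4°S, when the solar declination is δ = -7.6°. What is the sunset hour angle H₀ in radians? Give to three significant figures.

H₀ = 1.61 rad

cos H₀ = −tan φ · tan δ = −tan(-15.4°) × tan(-7.600°) = -0.0368, so H₀ = 1.6076 rad = 92.11°.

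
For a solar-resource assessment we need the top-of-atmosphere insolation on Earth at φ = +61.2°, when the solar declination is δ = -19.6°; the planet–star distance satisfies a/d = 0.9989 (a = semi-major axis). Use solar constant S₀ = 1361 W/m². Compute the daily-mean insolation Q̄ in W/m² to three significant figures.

cos H₀ = −tan(+61.2°) tan(-19.600°) = 0.6477, H₀ = 0.8662 rad.
Bracket: H₀ sin φ sin δ + cos φ cos δ sin H₀ = 0.8662×0.87631×-0.33545 + 0.48175×0.94206×0.76188 = -0.254627 + 0.345770 = 0.091143.
Inverse-square distance factor (a/d)² = 0.9989² = 0.997801.
Q̄ = (S₀/π) × 0.997801 × [bracket] = (1361/π) × 0.997801 × 0.091143 = 39.40 W/m².

Q̄ ≈ 39.4 W/m²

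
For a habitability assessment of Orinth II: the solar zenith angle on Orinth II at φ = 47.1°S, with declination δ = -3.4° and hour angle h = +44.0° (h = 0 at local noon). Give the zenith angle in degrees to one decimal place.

θ_z = 57.8°

cos θ_z = sin φ sin δ + cos φ cos δ cos h = 0.043444 + 0.488808 = 0.532252.
θ_z = arccos(0.532252) = 57.8°.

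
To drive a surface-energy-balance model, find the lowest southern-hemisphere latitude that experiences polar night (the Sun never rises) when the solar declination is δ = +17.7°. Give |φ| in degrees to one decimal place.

|φ| = 72.3°

Polar night requires cos H₀ = −tan φ tan δ ≥ 1, i.e. tan φ tan δ ≤ −1.
The boundary is |tan φ| · |tan δ| = 1, so |φ| = 90° − |δ| = 90° − 17.7° = 72.3° in the southern hemisphere.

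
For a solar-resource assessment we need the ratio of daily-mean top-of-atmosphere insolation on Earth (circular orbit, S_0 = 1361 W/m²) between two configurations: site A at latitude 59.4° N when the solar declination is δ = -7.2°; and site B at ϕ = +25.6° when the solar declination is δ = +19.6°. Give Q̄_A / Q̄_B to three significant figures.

Q̄_A / Q̄_B ≈ 0.319

— Configuration A (ϕ=+59.4°):
cos h₀ = −tan(+59.4°) tan(-7.200°) = 0.2136, h₀ = 1.3555 rad.
Bracket: h₀ sin ϕ sin δ + cos ϕ cos δ sin h₀ = 1.3555×0.86074×-0.12533 + 0.50904×0.99211×0.97692 = -0.146227 + 0.493368 = 0.347141.
Q̄ = (S_0/π) × [bracket] = (1361/π) × 0.347141 = 150.39 W/m².
— Configuration B (ϕ=+25.6°):
cos h₀ = −tan(+25.6°) tan(+19.600°) = -0.1706, h₀ = 1.7422 rad.
Bracket: h₀ sin ϕ sin δ + cos ϕ cos δ sin h₀ = 1.7422×0.43209×0.33545 + 0.90183×0.94206×0.98534 = 0.252522 + 0.837123 = 1.089645.
Q̄ = (S_0/π) × [bracket] = (1361/π) × 1.089645 = 472.06 W/m².
Ratio Q̄_A / Q̄_B = 150.39 / 472.06 = 0.3186.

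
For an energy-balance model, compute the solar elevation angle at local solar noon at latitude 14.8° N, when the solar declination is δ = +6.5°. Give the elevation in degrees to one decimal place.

At local noon the hour angle is zero, so the zenith angle equals |ϕ − δ| = |+14.8° − (+6.500°)| = 8.300°.
Elevation = 90° − 8.300° = 81.7°.

81.7°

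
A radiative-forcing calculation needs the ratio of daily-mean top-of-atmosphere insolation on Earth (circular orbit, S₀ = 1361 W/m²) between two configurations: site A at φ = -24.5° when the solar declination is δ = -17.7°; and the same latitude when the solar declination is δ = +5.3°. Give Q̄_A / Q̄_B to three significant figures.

— Configuration A (φ=-24.5°):
cos H₀ = −tan(-24.5°) tan(-17.700°) = -0.1454, H₀ = 1.7168 rad.
Bracket: H₀ sin φ sin δ + cos φ cos δ sin H₀ = 1.7168×-0.41469×-0.30403 + 0.90996×0.95266×0.98937 = 0.216451 + 0.857668 = 1.074119.
Q̄ = (S₀/π) × [bracket] = (1361/π) × 1.074119 = 465.33 W/m².
— Configuration B (φ=-24.5°):
cos H₀ = −tan(-24.5°) tan(+5.300°) = 0.0423, H₀ = 1.5285 rad.
Bracket: H₀ sin φ sin δ + cos φ cos δ sin H₀ = 1.5285×-0.41469×0.09237 + 0.90996×0.99572×0.99911 = -0.058549 + 0.905259 = 0.846710.
Q̄ = (S₀/π) × [bracket] = (1361/π) × 0.846710 = 366.81 W/m².
Ratio Q̄_A / Q̄_B = 465.33 / 366.81 = 1.269.

Q̄_A / Q̄_B ≈ 1.27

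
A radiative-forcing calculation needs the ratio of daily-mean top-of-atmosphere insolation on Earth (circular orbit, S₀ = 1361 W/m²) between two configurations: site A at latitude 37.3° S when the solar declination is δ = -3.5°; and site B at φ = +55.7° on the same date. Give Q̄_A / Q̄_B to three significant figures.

Q̄_A / Q̄_B ≈ 1.76

— Configuration A (φ=-37.3°):
cos H₀ = −tan(-37.3°) tan(-3.500°) = -0.0466, H₀ = 1.6174 rad.
Bracket: H₀ sin φ sin δ + cos φ cos δ sin H₀ = 1.6174×-0.60599×-0.06105 + 0.79547×0.99813×0.99891 = 0.059837 + 0.793117 = 0.852954.
Q̄ = (S₀/π) × [bracket] = (1361/π) × 0.852954 = 369.52 W/m².
— Configuration B (φ=+55.7°):
cos H₀ = −tan(+55.7°) tan(-3.500°) = 0.0897, H₀ = 1.4810 rad.
Bracket: H₀ sin φ sin δ + cos φ cos δ sin H₀ = 1.4810×0.82610×-0.06105 + 0.56353×0.99813×0.99597 = -0.074692 + 0.560209 = 0.485517.
Q̄ = (S₀/π) × [bracket] = (1361/π) × 0.485517 = 210.34 W/m².
Ratio Q̄_A / Q̄_B = 369.52 / 210.34 = 1.757.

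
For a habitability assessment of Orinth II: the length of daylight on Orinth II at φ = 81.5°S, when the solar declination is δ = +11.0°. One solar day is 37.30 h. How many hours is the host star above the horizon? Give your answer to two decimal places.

cos H₀ = −tan φ · tan δ = 1.3006 ≥ 1, so the host star never rises (polar night) and H₀ = 0.
Daylight = 2H₀/(2π) × 37.30 h = (0.0000/π) × 37.30 = 0.00 h.

0.00 h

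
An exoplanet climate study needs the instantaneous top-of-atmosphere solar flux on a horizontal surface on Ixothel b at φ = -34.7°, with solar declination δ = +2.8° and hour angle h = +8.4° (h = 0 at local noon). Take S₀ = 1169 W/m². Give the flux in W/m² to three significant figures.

917 W/m²

cos θ_z = sin φ sin δ + cos φ cos δ cos h = -0.027809 + 0.812353 = 0.784544.
Flux = S₀ · cos θ_z = 1169 × 0.784544 = 917.1 W/m².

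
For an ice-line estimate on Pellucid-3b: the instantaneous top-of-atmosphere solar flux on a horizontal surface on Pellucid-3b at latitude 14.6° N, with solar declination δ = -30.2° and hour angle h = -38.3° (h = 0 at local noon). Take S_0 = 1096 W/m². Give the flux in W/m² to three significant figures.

580 W/m²

cos θ_z = sin ϕ sin δ + cos ϕ cos δ cos h = -0.126796 + 0.656361 = 0.529565.
Flux = S_0 · cos θ_z = 1096 × 0.529565 = 580.4 W/m².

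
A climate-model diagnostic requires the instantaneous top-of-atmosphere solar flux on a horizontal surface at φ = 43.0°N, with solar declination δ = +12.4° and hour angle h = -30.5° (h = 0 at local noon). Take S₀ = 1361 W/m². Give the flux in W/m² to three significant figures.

1.04e+03 W/m²

cos θ_z = sin φ sin δ + cos φ cos δ cos h = 0.146449 + 0.615456 = 0.761905.
Flux = S₀ · cos θ_z = 1361 × 0.761905 = 1037 W/m².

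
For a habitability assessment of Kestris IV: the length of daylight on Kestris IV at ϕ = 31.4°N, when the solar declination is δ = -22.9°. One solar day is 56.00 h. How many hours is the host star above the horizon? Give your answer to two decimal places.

23.35 h

cos h₀ = −tan ϕ · tan δ = −tan(+31.4°) × tan(-22.900°) = 0.2578, so h₀ = 1.3100 rad = 75.06°.
Daylight = 2h₀/(2π) × 56.00 h = (1.3100/π) × 56.00 = 23.35 h.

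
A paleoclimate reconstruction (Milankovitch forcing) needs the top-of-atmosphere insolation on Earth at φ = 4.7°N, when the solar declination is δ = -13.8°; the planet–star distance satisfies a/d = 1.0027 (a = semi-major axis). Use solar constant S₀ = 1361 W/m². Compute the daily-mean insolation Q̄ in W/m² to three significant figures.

cos H₀ = −tan(+4.7°) tan(-13.800°) = 0.0202, H₀ = 1.5506 rad.
Bracket: H₀ sin φ sin δ + cos φ cos δ sin H₀ = 1.5506×0.08194×-0.23853 + 0.99664×0.97113×0.99980 = -0.030307 + 0.967673 = 0.937366.
Inverse-square distance factor (a/d)² = 1.0027² = 1.005407.
Q̄ = (S₀/π) × 1.005407 × [bracket] = (1361/π) × 1.005407 × 0.937366 = 408.3 W/m².

Q̄ ≈ 408 W/m²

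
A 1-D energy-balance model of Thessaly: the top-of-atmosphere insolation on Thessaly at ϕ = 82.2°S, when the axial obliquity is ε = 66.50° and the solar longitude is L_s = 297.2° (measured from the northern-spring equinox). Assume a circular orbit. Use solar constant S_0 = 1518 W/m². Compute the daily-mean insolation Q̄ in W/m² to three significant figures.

Solar declination: sin δ = sin ε · sin L_s = sin 66.50° × sin 297.2° = -0.81565, so δ = -54.652°.
cos h₀ = −tan(-82.2°) tan(-54.652°) = -10.2919 ≤ −1 ⇒ polar day, h₀ = π.
Bracket: h₀ sin ϕ sin δ + cos ϕ cos δ sin h₀ = 3.1416×-0.99075×-0.81565 + 0.13572×0.57855×0.00000 = 2.538743 + 0.000000 = 2.538743.
Q̄ = (S_0/π) × [bracket] = (1518/π) × 2.538743 = 1227 W/m².

Q̄ ≈ 1.23e+03 W/m²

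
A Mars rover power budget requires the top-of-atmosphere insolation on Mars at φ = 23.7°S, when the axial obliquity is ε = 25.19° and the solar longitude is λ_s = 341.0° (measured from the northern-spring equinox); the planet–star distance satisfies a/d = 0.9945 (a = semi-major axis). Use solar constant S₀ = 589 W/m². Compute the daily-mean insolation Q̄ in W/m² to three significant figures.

Q̄ ≈ 185 W/m²

Solar declination: sin δ = sin ε · sin λ_s = sin 25.19° × sin 341.0° = -0.13857, so δ = -7.965°.
cos H₀ = −tan(-23.7°) tan(-7.965°) = -0.0614, H₀ = 1.6323 rad.
Bracket: H₀ sin φ sin δ + cos φ cos δ sin H₀ = 1.6323×-0.40195×-0.13857 + 0.91566×0.99035×0.99811 = 0.090916 + 0.905110 = 0.996026.
Inverse-square distance factor (a/d)² = 0.9945² = 0.989030.
Q̄ = (S₀/π) × 0.989030 × [bracket] = (589/π) × 0.989030 × 0.996026 = 184.7 W/m².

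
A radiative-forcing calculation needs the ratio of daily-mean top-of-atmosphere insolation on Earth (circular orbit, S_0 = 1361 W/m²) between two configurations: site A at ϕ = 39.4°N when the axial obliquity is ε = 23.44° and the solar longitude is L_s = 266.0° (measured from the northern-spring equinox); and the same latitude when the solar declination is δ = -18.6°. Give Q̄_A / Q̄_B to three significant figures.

Q̄_A / Q̄_B ≈ 0.811

— Configuration A (ϕ=+39.4°):
Solar declination: sin δ = sin ε · sin L_s = sin 23.44° × sin 266.0° = -0.39682, so δ = -23.380°.
cos h₀ = −tan(+39.4°) tan(-23.380°) = 0.3551, h₀ = 1.2078 rad.
Bracket: h₀ sin ϕ sin δ + cos ϕ cos δ sin h₀ = 1.2078×0.63473×-0.39682 + 0.77273×0.91790×0.93483 = -0.304213 + 0.663065 = 0.358852.
Q̄ = (S_0/π) × [bracket] = (1361/π) × 0.358852 = 155.46 W/m².
— Configuration B (ϕ=+39.4°):
cos h₀ = −tan(+39.4°) tan(-18.600°) = 0.2764, h₀ = 1.2907 rad.
Bracket: h₀ sin ϕ sin δ + cos ϕ cos δ sin h₀ = 1.2907×0.63473×-0.31896 + 0.77273×0.94777×0.96103 = -0.261307 + 0.703830 = 0.442523.
Q̄ = (S_0/π) × [bracket] = (1361/π) × 0.442523 = 191.71 W/m².
Ratio Q̄_A / Q̄_B = 155.46 / 191.71 = 0.8109.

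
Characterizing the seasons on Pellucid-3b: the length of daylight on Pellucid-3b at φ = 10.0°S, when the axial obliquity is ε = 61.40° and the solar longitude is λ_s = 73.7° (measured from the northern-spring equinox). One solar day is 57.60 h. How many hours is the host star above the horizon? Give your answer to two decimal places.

Solar declination: sin δ = sin ε · sin λ_s = sin 61.40° × sin 73.7° = 0.84269, so δ = +57.426°.
cos H₀ = −tan φ · tan δ = −tan(-10.0°) × tan(+57.426°) = 0.2760, so H₀ = 1.2912 rad = 73.98°.
Daylight = 2H₀/(2π) × 57.60 h = (1.2912/π) × 57.60 = 23.67 h.

23.67 h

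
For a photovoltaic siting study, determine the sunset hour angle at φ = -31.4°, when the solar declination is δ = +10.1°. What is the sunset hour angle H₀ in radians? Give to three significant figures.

H₀ = 1.46 rad

cos H₀ = −tan φ · tan δ = −tan(-31.4°) × tan(+10.100°) = 0.1087, so H₀ = 1.4619 rad = 83.76°.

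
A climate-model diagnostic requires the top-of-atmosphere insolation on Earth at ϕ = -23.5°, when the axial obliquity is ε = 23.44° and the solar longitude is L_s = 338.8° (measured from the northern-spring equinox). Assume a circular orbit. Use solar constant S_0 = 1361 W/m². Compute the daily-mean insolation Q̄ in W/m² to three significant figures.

Solar declination: sin δ = sin ε · sin L_s = sin 23.44° × sin 338.8° = -0.14385, so δ = -8.271°.
cos h₀ = −tan(-23.5°) tan(-8.271°) = -0.0632, h₀ = 1.6340 rad.
Bracket: h₀ sin ϕ sin δ + cos ϕ cos δ sin h₀ = 1.6340×-0.39875×-0.14385 + 0.91706×0.98960×0.99800 = 0.093727 + 0.905708 = 0.999435.
Q̄ = (S_0/π) × [bracket] = (1361/π) × 0.999435 = 433.0 W/m².

Q̄ ≈ 433 W/m²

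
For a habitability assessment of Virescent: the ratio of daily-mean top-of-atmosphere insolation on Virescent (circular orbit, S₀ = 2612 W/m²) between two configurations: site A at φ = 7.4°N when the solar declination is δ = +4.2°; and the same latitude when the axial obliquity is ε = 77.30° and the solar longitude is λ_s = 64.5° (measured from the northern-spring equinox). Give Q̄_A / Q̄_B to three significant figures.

Q̄_A / Q̄_B ≈ 1.52

— Configuration A (φ=+7.4°):
cos H₀ = −tan(+7.4°) tan(+4.200°) = -0.0095, H₀ = 1.5803 rad.
Bracket: H₀ sin φ sin δ + cos φ cos δ sin H₀ = 1.5803×0.12880×0.07324 + 0.99167×0.99731×0.99995 = 0.014907 + 0.988953 = 1.003860.
Q̄ = (S₀/π) × [bracket] = (2612/π) × 1.003860 = 834.63 W/m².
— Configuration B (φ=+7.4°):
Solar declination: sin δ = sin ε · sin λ_s = sin 77.30° × sin 64.5° = 0.88050, so δ = +61.703°.
cos H₀ = −tan(+7.4°) tan(+61.703°) = -0.2412, H₀ = 1.8144 rad.
Bracket: H₀ sin φ sin δ + cos φ cos δ sin H₀ = 1.8144×0.12880×0.88050 + 0.99167×0.47404×0.97047 = 0.205768 + 0.456209 = 0.661977.
Q̄ = (S₀/π) × [bracket] = (2612/π) × 0.661977 = 550.38 W/m².
Ratio Q̄_A / Q̄_B = 834.63 / 550.38 = 1.516.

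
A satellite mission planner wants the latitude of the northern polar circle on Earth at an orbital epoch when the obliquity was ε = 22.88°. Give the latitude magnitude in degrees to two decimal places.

67.12°

The polar circle is the lowest latitude that experiences at least one full rotation of continuous daylight at the northern-summer solstice; it lies at |φ| = 90° − ε = 90° − 22.88° = 67.12°.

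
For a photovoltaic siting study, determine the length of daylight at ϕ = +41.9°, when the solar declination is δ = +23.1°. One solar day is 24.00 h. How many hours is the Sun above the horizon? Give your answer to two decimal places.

cos h₀ = −tan ϕ · tan δ = −tan(+41.9°) × tan(+23.100°) = -0.3827, so h₀ = 1.9635 rad = 112.50°.
Daylight = 2h₀/(2π) × 24.00 h = (1.9635/π) × 24.00 = 15.00 h.

15.00 h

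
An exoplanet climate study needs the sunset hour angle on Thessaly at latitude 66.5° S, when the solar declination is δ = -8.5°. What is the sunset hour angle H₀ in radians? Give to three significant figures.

cos H₀ = −tan φ · tan δ = −tan(-66.5°) × tan(-8.500°) = -0.3437, so H₀ = 1.9217 rad = 110.10°.

H₀ = 1.92 rad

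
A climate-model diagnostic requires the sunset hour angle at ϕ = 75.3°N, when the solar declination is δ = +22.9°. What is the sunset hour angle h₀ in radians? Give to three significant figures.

h₀ = 3.14 rad

Sunrise equation: cos h₀ = −tan ϕ · tan δ = -1.6102 ≤ −1, so the Sun never sets (polar day) and h₀ = π.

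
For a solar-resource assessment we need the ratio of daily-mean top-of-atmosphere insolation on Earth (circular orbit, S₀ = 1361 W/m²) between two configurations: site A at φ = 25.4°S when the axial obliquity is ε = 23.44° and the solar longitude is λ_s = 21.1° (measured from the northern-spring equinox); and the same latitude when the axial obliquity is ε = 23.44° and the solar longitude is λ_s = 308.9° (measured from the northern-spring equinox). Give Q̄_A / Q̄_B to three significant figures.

Q̄_A / Q̄_B ≈ 0.742

— Configuration A (φ=-25.4°):
Solar declination: sin δ = sin ε · sin λ_s = sin 23.44° × sin 21.1° = 0.14320, so δ = +8.233°.
cos H₀ = −tan(-25.4°) tan(+8.233°) = 0.0687, H₀ = 1.5020 rad.
Bracket: H₀ sin φ sin δ + cos φ cos δ sin H₀ = 1.5020×-0.42894×0.14320 + 0.90334×0.98969×0.99764 = -0.092259 + 0.891917 = 0.799658.
Q̄ = (S₀/π) × [bracket] = (1361/π) × 0.799658 = 346.43 W/m².
— Configuration B (φ=-25.4°):
Solar declination: sin δ = sin ε · sin λ_s = sin 23.44° × sin 308.9° = -0.30958, so δ = -18.034°.
cos H₀ = −tan(-25.4°) tan(-18.034°) = -0.1546, H₀ = 1.7260 rad.
Bracket: H₀ sin φ sin δ + cos φ cos δ sin H₀ = 1.7260×-0.42894×-0.30958 + 0.90334×0.95087×0.98798 = 0.229198 + 0.848634 = 1.077832.
Q̄ = (S₀/π) × [bracket] = (1361/π) × 1.077832 = 466.94 W/m².
Ratio Q̄_A / Q̄_B = 346.43 / 466.94 = 0.7419.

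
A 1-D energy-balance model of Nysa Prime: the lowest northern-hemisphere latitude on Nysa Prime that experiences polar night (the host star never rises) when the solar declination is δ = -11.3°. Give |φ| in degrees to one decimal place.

Polar night requires cos H₀ = −tan φ tan δ ≥ 1, i.e. tan φ tan δ ≤ −1.
The boundary is |tan φ| · |tan δ| = 1, so |φ| = 90° − |δ| = 90° − 11.3° = 78.7° in the northern hemisphere.

|φ| = 78.7°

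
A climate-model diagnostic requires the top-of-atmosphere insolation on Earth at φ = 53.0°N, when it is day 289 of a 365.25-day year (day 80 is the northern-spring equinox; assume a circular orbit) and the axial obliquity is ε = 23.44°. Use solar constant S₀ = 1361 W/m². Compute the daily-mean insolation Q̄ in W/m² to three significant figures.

Q̄ ≈ 169 W/m²

Solar longitude: λ_s = 360° × (289 − 80)/365.25 = 205.996°.
sin δ = sin 23.44° × sin 205.996° = -0.17435, so δ = -10.041°.
cos H₀ = −tan(+53.0°) tan(-10.041°) = 0.2350, H₀ = 1.3336 rad.
Bracket: H₀ sin φ sin δ + cos φ cos δ sin H₀ = 1.3336×0.79864×-0.17435 + 0.60182×0.98468×0.97200 = -0.185694 + 0.576007 = 0.390313.
Q̄ = (S₀/π) × [bracket] = (1361/π) × 0.390313 = 169.1 W/m².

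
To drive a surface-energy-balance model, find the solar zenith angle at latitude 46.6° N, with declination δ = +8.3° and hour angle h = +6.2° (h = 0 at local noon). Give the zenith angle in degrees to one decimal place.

θ_z = 38.7°

cos θ_z = sin φ sin δ + cos φ cos δ cos h = 0.104886 + 0.675914 = 0.780800.
θ_z = arccos(0.780800) = 38.7°.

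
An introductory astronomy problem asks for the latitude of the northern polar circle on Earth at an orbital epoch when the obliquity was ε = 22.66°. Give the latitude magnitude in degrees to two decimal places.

67.34°

The polar circle is the lowest latitude that experiences at least one full rotation of continuous daylight at the northern-summer solstice; it lies at |ϕ| = 90° − ε = 90° − 22.66° = 67.34°.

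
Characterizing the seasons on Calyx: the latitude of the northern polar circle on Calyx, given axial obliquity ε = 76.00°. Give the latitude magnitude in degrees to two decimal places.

The polar circle is the lowest latitude that experiences at least one full rotation of continuous daylight at the northern-summer solstice; it lies at |φ| = 90° − ε = 90° − 76.00° = 14.00°.

14.00°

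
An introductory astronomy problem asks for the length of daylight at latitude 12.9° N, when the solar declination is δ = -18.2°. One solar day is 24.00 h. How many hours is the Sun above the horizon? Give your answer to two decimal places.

cos H₀ = −tan φ · tan δ = −tan(+12.9°) × tan(-18.200°) = 0.0753, so H₀ = 1.4954 rad = 85.68°.
Daylight = 2H₀/(2π) × 24.00 h = (1.4954/π) × 24.00 = 11.42 h.

11.42 h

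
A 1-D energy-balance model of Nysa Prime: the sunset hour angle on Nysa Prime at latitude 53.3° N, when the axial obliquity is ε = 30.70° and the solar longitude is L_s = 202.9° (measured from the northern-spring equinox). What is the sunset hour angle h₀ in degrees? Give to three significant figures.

h₀ = 74.2°

Solar declination: sin δ = sin ε · sin L_s = sin 30.70° × sin 202.9° = -0.19866, so δ = -11.459°.
cos h₀ = −tan ϕ · tan δ = −tan(+53.3°) × tan(-11.459°) = 0.2719, so h₀ = 1.2954 rad = 74.22°.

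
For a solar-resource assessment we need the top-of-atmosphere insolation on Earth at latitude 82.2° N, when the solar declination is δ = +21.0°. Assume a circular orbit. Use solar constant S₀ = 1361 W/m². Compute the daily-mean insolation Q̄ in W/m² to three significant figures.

Q̄ ≈ 483 W/m²

cos H₀ = −tan(+82.2°) tan(+21.000°) = -2.8023 ≤ −1 ⇒ polar day, H₀ = π.
Bracket: H₀ sin φ sin δ + cos φ cos δ sin H₀ = 3.1416×0.99075×0.35837 + 0.13572×0.93358×0.00000 = 1.115441 + 0.000000 = 1.115441.
Q̄ = (S₀/π) × [bracket] = (1361/π) × 1.115441 = 483.2 W/m².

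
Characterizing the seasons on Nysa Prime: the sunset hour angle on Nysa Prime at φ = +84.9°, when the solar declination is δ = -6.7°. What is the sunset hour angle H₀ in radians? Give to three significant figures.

cos H₀ = −tan φ · tan δ = 1.3163 ≥ 1, so the host star never rises (polar night) and H₀ = 0.

H₀ = 0.00 rad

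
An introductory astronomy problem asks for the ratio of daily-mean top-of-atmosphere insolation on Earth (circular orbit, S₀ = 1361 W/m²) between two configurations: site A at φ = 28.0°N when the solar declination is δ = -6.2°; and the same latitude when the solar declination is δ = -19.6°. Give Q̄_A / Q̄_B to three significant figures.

Q̄_A / Q̄_B ≈ 1.33

— Configuration A (φ=+28.0°):
cos H₀ = −tan(+28.0°) tan(-6.200°) = 0.0578, H₀ = 1.5130 rad.
Bracket: H₀ sin φ sin δ + cos φ cos δ sin H₀ = 1.5130×0.46947×-0.10800 + 0.88295×0.99415×0.99833 = -0.076713 + 0.876319 = 0.799606.
Q̄ = (S₀/π) × [bracket] = (1361/π) × 0.799606 = 346.41 W/m².
— Configuration B (φ=+28.0°):
cos H₀ = −tan(+28.0°) tan(-19.600°) = 0.1893, H₀ = 1.3803 rad.
Bracket: H₀ sin φ sin δ + cos φ cos δ sin H₀ = 1.3803×0.46947×-0.33545 + 0.88295×0.94206×0.98191 = -0.217375 + 0.816745 = 0.599370.
Q̄ = (S₀/π) × [bracket] = (1361/π) × 0.599370 = 259.66 W/m².
Ratio Q̄_A / Q̄_B = 346.41 / 259.66 = 1.334.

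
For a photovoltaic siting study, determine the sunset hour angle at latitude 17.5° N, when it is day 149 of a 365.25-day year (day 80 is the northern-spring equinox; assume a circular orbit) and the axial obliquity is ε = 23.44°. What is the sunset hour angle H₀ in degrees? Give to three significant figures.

Solar longitude: λ_s = 360° × (149 − 80)/365.25 = 68.008°.
sin δ = sin 23.44° × sin 68.008° = 0.36884, so δ = +21.644°.
cos H₀ = −tan φ · tan δ = −tan(+17.5°) × tan(+21.644°) = -0.1251, so H₀ = 1.6962 rad = 97.19°.

H₀ = 97.2°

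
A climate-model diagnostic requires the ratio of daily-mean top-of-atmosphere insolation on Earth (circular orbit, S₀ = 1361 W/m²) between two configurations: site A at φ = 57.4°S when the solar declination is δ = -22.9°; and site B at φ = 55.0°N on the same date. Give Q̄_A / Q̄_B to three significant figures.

— Configuration A (φ=-57.4°):
cos H₀ = −tan(-57.4°) tan(-22.900°) = -0.6605, H₀ = 2.2923 rad.
Bracket: H₀ sin φ sin δ + cos φ cos δ sin H₀ = 2.2923×-0.84245×-0.38912 + 0.53877×0.92119×0.75081 = 0.751448 + 0.372634 = 1.124082.
Q̄ = (S₀/π) × [bracket] = (1361/π) × 1.124082 = 486.97 W/m².
— Configuration B (φ=+55.0°):
cos H₀ = −tan(+55.0°) tan(-22.900°) = 0.6033, H₀ = 0.9232 rad.
Bracket: H₀ sin φ sin δ + cos φ cos δ sin H₀ = 0.9232×0.81915×-0.38912 + 0.57358×0.92119×0.79753 = -0.294268 + 0.421396 = 0.127128.
Q̄ = (S₀/π) × [bracket] = (1361/π) × 0.127128 = 55.074 W/m².
Ratio Q̄_A / Q̄_B = 486.97 / 55.074 = 8.842.

Q̄_A / Q̄_B ≈ 8.84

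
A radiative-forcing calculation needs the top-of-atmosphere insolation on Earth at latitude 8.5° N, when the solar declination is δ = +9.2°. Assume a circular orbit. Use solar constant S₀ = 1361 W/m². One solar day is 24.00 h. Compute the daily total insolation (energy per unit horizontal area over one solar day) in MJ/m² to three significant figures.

cos H₀ = −tan(+8.5°) tan(+9.200°) = -0.0242, H₀ = 1.5950 rad.
Bracket: H₀ sin φ sin δ + cos φ cos δ sin H₀ = 1.5950×0.14781×0.15988 + 0.98902×0.98714×0.99971 = 0.037693 + 0.976018 = 1.013711.
Q̄ = (S₀/π) × [bracket] = (1361/π) × 1.013711 = 439.16 W/m².
Daily total = Q̄ × 24.00 h × 3600 s/h = 439.16 × 24.00 × 3600 / 10⁶ = 37.94 MJ/m².

37.9 MJ/m²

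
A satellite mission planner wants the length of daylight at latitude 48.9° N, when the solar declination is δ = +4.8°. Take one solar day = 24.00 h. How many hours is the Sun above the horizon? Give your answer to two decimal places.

cos H₀ = −tan φ · tan δ = −tan(+48.9°) × tan(+4.800°) = -0.0963, so H₀ = 1.6672 rad = 95.52°.
Daylight = 2H₀/(2π) × 24.00 h = (1.6672/π) × 24.00 = 12.74 h.

12.74 h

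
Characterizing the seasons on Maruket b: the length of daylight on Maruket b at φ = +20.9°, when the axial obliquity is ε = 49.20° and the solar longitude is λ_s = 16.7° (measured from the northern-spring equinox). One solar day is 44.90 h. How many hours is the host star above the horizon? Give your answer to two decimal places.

23.67 h

Solar declination: sin δ = sin ε · sin λ_s = sin 49.20° × sin 16.7° = 0.21753, so δ = +12.564°.
cos H₀ = −tan φ · tan δ = −tan(+20.9°) × tan(+12.564°) = -0.0851, so H₀ = 1.6560 rad = 94.88°.
Daylight = 2H₀/(2π) × 44.90 h = (1.6560/π) × 44.90 = 23.67 h.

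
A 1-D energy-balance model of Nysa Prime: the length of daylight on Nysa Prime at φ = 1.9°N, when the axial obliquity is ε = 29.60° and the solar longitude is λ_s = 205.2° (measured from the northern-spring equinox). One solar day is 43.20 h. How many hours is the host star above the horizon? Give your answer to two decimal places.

Solar declination: sin δ = sin ε · sin λ_s = sin 29.60° × sin 205.2° = -0.21031, so δ = -12.141°.
cos H₀ = −tan φ · tan δ = −tan(+1.9°) × tan(-12.141°) = 0.0071, so H₀ = 1.5637 rad = 89.59°.
Daylight = 2H₀/(2π) × 43.20 h = (1.5637/π) × 43.20 = 21.50 h.

21.50 h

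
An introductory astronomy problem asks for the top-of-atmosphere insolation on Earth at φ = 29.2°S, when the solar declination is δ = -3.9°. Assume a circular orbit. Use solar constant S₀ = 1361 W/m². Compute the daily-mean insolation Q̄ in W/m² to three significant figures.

cos H₀ = −tan(-29.2°) tan(-3.900°) = -0.0381, H₀ = 1.6089 rad.
Bracket: H₀ sin φ sin δ + cos φ cos δ sin H₀ = 1.6089×-0.48786×-0.06802 + 0.87292×0.99768×0.99927 = 0.053390 + 0.870259 = 0.923649.
Q̄ = (S₀/π) × [bracket] = (1361/π) × 0.923649 = 400.1 W/m².

Q̄ ≈ 400 W/m²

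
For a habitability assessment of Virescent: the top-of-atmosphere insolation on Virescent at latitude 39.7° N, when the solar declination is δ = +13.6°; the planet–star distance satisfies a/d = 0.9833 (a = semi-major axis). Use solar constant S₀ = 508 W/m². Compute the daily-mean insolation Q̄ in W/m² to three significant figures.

Q̄ ≈ 156 W/m²

cos H₀ = −tan(+39.7°) tan(+13.600°) = -0.2009, H₀ = 1.7730 rad.
Bracket: H₀ sin φ sin δ + cos φ cos δ sin H₀ = 1.7730×0.63877×0.23514 + 0.76940×0.97196×0.97962 = 0.266305 + 0.732585 = 0.998890.
Inverse-square distance factor (a/d)² = 0.9833² = 0.966879.
Q̄ = (S₀/π) × 0.966879 × [bracket] = (508/π) × 0.966879 × 0.998890 = 156.2 W/m².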